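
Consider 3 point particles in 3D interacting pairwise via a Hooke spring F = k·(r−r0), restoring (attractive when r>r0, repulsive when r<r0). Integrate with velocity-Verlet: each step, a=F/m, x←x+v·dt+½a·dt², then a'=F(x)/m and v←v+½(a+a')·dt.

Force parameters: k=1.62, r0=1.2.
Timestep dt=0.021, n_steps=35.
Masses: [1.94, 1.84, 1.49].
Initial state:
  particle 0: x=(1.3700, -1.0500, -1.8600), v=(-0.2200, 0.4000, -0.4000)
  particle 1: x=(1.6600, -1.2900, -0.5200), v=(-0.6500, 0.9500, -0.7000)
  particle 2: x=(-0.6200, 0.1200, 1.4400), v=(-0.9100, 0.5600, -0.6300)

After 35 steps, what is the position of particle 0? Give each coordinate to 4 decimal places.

(0.9095, -0.5899, -1.6849)

step 0: x0=(1.3700, -1.0500, -1.8600) x1=(1.6600, -1.2900, -0.5200) x2=(-0.6200, 0.1200, 1.4400)
step 1: x0=(1.3651, -1.0415, -1.8679) x1=(1.6461, -1.2699, -0.5345) x2=(-0.6384, 0.1313, 1.4259)
step 2: x0=(1.3598, -1.0326, -1.8750) x1=(1.6315, -1.2494, -0.5486) x2=(-0.6555, 0.1419, 1.4101)
step 3: x0=(1.3539, -1.0235, -1.8811) x1=(1.6164, -1.2285, -0.5622) x2=(-0.6712, 0.1516, 1.3926)
step 4: x0=(1.3475, -1.0141, -1.8863) x1=(1.6008, -1.2073, -0.5755) x2=(-0.6854, 0.1605, 1.3734)
step 5: x0=(1.3406, -1.0043, -1.8906) x1=(1.5845, -1.1858, -0.5883) x2=(-0.6984, 0.1685, 1.3525)
step 6: x0=(1.3331, -0.9943, -1.8940) x1=(1.5677, -1.1639, -0.6006) x2=(-0.7099, 0.1758, 1.3300)
step 7: x0=(1.3252, -0.9840, -1.8966) x1=(1.5503, -1.1417, -0.6126) x2=(-0.7200, 0.1823, 1.3057)
step 8: x0=(1.3167, -0.9734, -1.8983) x1=(1.5323, -1.1191, -0.6241) x2=(-0.7288, 0.1879, 1.2798)
step 9: x0=(1.3078, -0.9625, -1.8991) x1=(1.5138, -1.0963, -0.6352) x2=(-0.7362, 0.1928, 1.2523)
step 10: x0=(1.2983, -0.9513, -1.8991) x1=(1.4947, -1.0731, -0.6459) x2=(-0.7423, 0.1970, 1.2232)
step 11: x0=(1.2882, -0.9398, -1.8983) x1=(1.4751, -1.0496, -0.6561) x2=(-0.7470, 0.2003, 1.1924)
step 12: x0=(1.2777, -0.9281, -1.8967) x1=(1.4550, -1.0258, -0.6660) x2=(-0.7504, 0.2029, 1.1601)
step 13: x0=(1.2667, -0.9160, -1.8942) x1=(1.4343, -1.0017, -0.6754) x2=(-0.7525, 0.2048, 1.1263)
step 14: x0=(1.2551, -0.9037, -1.8910) x1=(1.4131, -0.9773, -0.6844) x2=(-0.7532, 0.2060, 1.0909)
step 15: x0=(1.2431, -0.8910, -1.8871) x1=(1.3914, -0.9526, -0.6929) x2=(-0.7527, 0.2064, 1.0540)
step 16: x0=(1.2305, -0.8782, -1.8824) x1=(1.3691, -0.9277, -0.7011) x2=(-0.7509, 0.2062, 1.0157)
step 17: x0=(1.2175, -0.8650, -1.8770) x1=(1.3464, -0.9025, -0.7089) x2=(-0.7479, 0.2053, 0.9760)
step 18: x0=(1.2040, -0.8516, -1.8709) x1=(1.3233, -0.8771, -0.7163) x2=(-0.7436, 0.2037, 0.9348)
step 19: x0=(1.1900, -0.8379, -1.8641) x1=(1.2996, -0.8514, -0.7233) x2=(-0.7382, 0.2015, 0.8924)
step 20: x0=(1.1755, -0.8240, -1.8567) x1=(1.2755, -0.8255, -0.7299) x2=(-0.7316, 0.1987, 0.8486)
step 21: x0=(1.1605, -0.8098, -1.8487) x1=(1.2510, -0.7993, -0.7362) x2=(-0.7238, 0.1953, 0.8035)
step 22: x0=(1.1452, -0.7954, -1.8400) x1=(1.2261, -0.7729, -0.7421) x2=(-0.7150, 0.1913, 0.7572)
step 23: x0=(1.1293, -0.7807, -1.8308) x1=(1.2007, -0.7464, -0.7476) x2=(-0.7050, 0.1867, 0.7097)
step 24: x0=(1.1131, -0.7658, -1.8210) x1=(1.1749, -0.7196, -0.7528) x2=(-0.6940, 0.1816, 0.6610)
step 25: x0=(1.0964, -0.7507, -1.8107) x1=(1.1488, -0.6927, -0.7576) x2=(-0.6820, 0.1760, 0.6113)
step 26: x0=(1.0793, -0.7354, -1.7999) x1=(1.1223, -0.6656, -0.7621) x2=(-0.6691, 0.1700, 0.5605)
step 27: x0=(1.0618, -0.7199, -1.7887) x1=(1.0955, -0.6383, -0.7663) x2=(-0.6552, 0.1634, 0.5087)
step 28: x0=(1.0440, -0.7043, -1.7770) x1=(1.0683, -0.6108, -0.7702) x2=(-0.6404, 0.1564, 0.4559)
step 29: x0=(1.0257, -0.6884, -1.7648) x1=(1.0409, -0.5832, -0.7738) x2=(-0.6247, 0.1491, 0.4023)
step 30: x0=(1.0072, -0.6723, -1.7523) x1=(1.0131, -0.5555, -0.7772) x2=(-0.6082, 0.1413, 0.3478)
step 31: x0=(0.9882, -0.6561, -1.7394) x1=(0.9851, -0.5277, -0.7802) x2=(-0.5910, 0.1331, 0.2925)
step 32: x0=(0.9690, -0.6398, -1.7262) x1=(0.9569, -0.4997, -0.7830) x2=(-0.5730, 0.1246, 0.2364)
step 33: x0=(0.9494, -0.6233, -1.7127) x1=(0.9284, -0.4716, -0.7856) x2=(-0.5543, 0.1158, 0.1796)
step 34: x0=(0.9296, -0.6067, -1.6990) x1=(0.8997, -0.4435, -0.7879) x2=(-0.5350, 0.1067, 0.1222)
step 35: x0=(0.9095, -0.5899, -1.6849) x1=(0.8708, -0.4152, -0.7900) x2=(-0.5152, 0.0974, 0.0643)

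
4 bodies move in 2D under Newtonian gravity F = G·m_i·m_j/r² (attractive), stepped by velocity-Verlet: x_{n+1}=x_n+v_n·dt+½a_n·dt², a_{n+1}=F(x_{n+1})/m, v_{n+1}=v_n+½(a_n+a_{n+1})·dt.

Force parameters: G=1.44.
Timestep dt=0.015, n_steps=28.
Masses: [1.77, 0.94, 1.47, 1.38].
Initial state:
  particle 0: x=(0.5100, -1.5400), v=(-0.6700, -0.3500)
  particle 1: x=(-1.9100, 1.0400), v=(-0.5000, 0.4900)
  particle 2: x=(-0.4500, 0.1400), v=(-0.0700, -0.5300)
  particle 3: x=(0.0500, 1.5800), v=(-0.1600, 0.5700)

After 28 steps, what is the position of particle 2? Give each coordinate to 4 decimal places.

(-0.4599, -0.0575)

step 0: x0=(0.5100, -1.5400) x1=(-1.9100, 1.0400) x2=(-0.4500, 0.1400) x3=(0.0500, 1.5800)
step 1: x0=(0.4999, -1.5452) x1=(-1.9174, 1.0473) x2=(-0.4510, 0.1321) x3=(0.0475, 1.5884)
step 2: x0=(0.4897, -1.5502) x1=(-1.9245, 1.0545) x2=(-0.4520, 0.1243) x3=(0.0449, 1.5966)
step 3: x0=(0.4795, -1.5550) x1=(-1.9313, 1.0616) x2=(-0.4529, 0.1166) x3=(0.0422, 1.6044)
step 4: x0=(0.4691, -1.5596) x1=(-1.9378, 1.0687) x2=(-0.4538, 0.1090) x3=(0.0394, 1.6121)
step 5: x0=(0.4587, -1.5641) x1=(-1.9441, 1.0756) x2=(-0.4546, 0.1014) x3=(0.0364, 1.6194)
step 6: x0=(0.4482, -1.5684) x1=(-1.9502, 1.0825) x2=(-0.4554, 0.0940) x3=(0.0333, 1.6266)
step 7: x0=(0.4375, -1.5725) x1=(-1.9560, 1.0893) x2=(-0.4561, 0.0866) x3=(0.0301, 1.6334)
step 8: x0=(0.4269, -1.5764) x1=(-1.9615, 1.0960) x2=(-0.4568, 0.0793) x3=(0.0268, 1.6401)
step 9: x0=(0.4161, -1.5802) x1=(-1.9668, 1.1026) x2=(-0.4574, 0.0721) x3=(0.0234, 1.6464)
step 10: x0=(0.4052, -1.5837) x1=(-1.9718, 1.1091) x2=(-0.4580, 0.0649) x3=(0.0198, 1.6526)
step 11: x0=(0.3943, -1.5871) x1=(-1.9766, 1.1155) x2=(-0.4585, 0.0578) x3=(0.0162, 1.6585)
step 12: x0=(0.3832, -1.5903) x1=(-1.9812, 1.1219) x2=(-0.4590, 0.0507) x3=(0.0124, 1.6641)
step 13: x0=(0.3721, -1.5934) x1=(-1.9855, 1.1281) x2=(-0.4594, 0.0437) x3=(0.0085, 1.6696)
step 14: x0=(0.3609, -1.5962) x1=(-1.9895, 1.1343) x2=(-0.4598, 0.0368) x3=(0.0045, 1.6748)
step 15: x0=(0.3497, -1.5989) x1=(-1.9933, 1.1404) x2=(-0.4601, 0.0299) x3=(0.0004, 1.6798)
step 16: x0=(0.3383, -1.6013) x1=(-1.9969, 1.1464) x2=(-0.4604, 0.0230) x3=(-0.0038, 1.6845)
step 17: x0=(0.3268, -1.6036) x1=(-2.0003, 1.1523) x2=(-0.4606, 0.0162) x3=(-0.0081, 1.6890)
step 18: x0=(0.3153, -1.6057) x1=(-2.0034, 1.1582) x2=(-0.4608, 0.0094) x3=(-0.0125, 1.6933)
step 19: x0=(0.3037, -1.6076) x1=(-2.0063, 1.1639) x2=(-0.4609, 0.0026) x3=(-0.0170, 1.6974)
step 20: x0=(0.2920, -1.6093) x1=(-2.0089, 1.1696) x2=(-0.4610, -0.0041) x3=(-0.0216, 1.7012)
step 21: x0=(0.2802, -1.6108) x1=(-2.0113, 1.1752) x2=(-0.4610, -0.0108) x3=(-0.0264, 1.7049)
step 22: x0=(0.2683, -1.6121) x1=(-2.0135, 1.1807) x2=(-0.4610, -0.0175) x3=(-0.0312, 1.7083)
step 23: x0=(0.2564, -1.6132) x1=(-2.0155, 1.1861) x2=(-0.4609, -0.0242) x3=(-0.0361, 1.7115)
step 24: x0=(0.2444, -1.6141) x1=(-2.0172, 1.1915) x2=(-0.4608, -0.0309) x3=(-0.0412, 1.7145)
step 25: x0=(0.2323, -1.6149) x1=(-2.0187, 1.1967) x2=(-0.4607, -0.0375) x3=(-0.0463, 1.7172)
step 26: x0=(0.2201, -1.6154) x1=(-2.0200, 1.2019) x2=(-0.4605, -0.0442) x3=(-0.0515, 1.7198)
step 27: x0=(0.2078, -1.6157) x1=(-2.0210, 1.2070) x2=(-0.4602, -0.0508) x3=(-0.0569, 1.7221)
step 28: x0=(0.1954, -1.6157) x1=(-2.0219, 1.2120) x2=(-0.4599, -0.0575) x3=(-0.0623, 1.7243)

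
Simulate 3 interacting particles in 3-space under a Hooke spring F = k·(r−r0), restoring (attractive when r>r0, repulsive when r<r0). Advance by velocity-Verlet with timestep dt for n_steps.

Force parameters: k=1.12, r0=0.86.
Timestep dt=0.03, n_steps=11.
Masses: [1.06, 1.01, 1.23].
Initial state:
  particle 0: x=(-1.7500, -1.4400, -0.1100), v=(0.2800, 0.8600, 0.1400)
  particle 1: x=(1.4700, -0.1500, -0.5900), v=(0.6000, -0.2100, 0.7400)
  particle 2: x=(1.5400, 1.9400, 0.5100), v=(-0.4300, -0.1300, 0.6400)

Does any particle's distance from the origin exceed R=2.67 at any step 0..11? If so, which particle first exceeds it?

step 0: x0=(-1.7500, -1.4400, -0.1100) x1=(1.4700, -0.1500, -0.5900) x2=(1.5400, 1.9400, 0.5100)
step 1: x0=(-1.7392, -1.4124, -0.1057) x1=(1.4868, -0.1561, -0.5673) x2=(1.5260, 1.9344, 0.5287)
step 2: x0=(-1.7235, -1.3813, -0.1013) x1=(1.5012, -0.1619, -0.5435) x2=(1.5097, 1.9255, 0.5464)
step 3: x0=(-1.7030, -1.3468, -0.0967) x1=(1.5132, -0.1672, -0.5187) x2=(1.4913, 1.9133, 0.5631)
step 4: x0=(-1.6777, -1.3089, -0.0919) x1=(1.5228, -0.1721, -0.4929) x2=(1.4708, 1.8978, 0.5788)
step 5: x0=(-1.6477, -1.2678, -0.0868) x1=(1.5299, -0.1766, -0.4661) x2=(1.4483, 1.8792, 0.5935)
step 6: x0=(-1.6131, -1.2234, -0.0815) x1=(1.5346, -0.1805, -0.4384) x2=(1.4237, 1.8574, 0.6073)
step 7: x0=(-1.5740, -1.1760, -0.0759) x1=(1.5370, -0.1840, -0.4098) x2=(1.3971, 1.8325, 0.6200)
step 8: x0=(-1.5304, -1.1255, -0.0700) x1=(1.5369, -0.1869, -0.3803) x2=(1.3687, 1.8046, 0.6317)
step 9: x0=(-1.4825, -1.0722, -0.0638) x1=(1.5345, -0.1894, -0.3499) x2=(1.3385, 1.7738, 0.6425)
step 10: x0=(-1.4303, -1.0162, -0.0573) x1=(1.5298, -0.1912, -0.3187) x2=(1.3066, 1.7402, 0.6523)
step 11: x0=(-1.3741, -0.9575, -0.0504) x1=(1.5228, -0.1925, -0.2868) x2=(1.2730, 1.7039, 0.6612)

no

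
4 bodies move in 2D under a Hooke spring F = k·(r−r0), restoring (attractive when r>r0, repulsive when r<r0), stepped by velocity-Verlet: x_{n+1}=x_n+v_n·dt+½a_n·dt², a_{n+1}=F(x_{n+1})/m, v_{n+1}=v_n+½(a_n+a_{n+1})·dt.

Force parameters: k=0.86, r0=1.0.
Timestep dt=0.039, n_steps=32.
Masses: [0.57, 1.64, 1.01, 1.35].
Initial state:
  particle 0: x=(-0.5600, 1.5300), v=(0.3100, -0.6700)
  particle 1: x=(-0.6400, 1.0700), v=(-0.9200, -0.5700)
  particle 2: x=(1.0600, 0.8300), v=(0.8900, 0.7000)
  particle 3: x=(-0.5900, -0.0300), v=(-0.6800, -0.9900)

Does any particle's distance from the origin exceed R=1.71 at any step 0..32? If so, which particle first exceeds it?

step 0: x0=(-0.5600, 1.5300) x1=(-0.6400, 1.0700) x2=(1.0600, 0.8300) x3=(-0.5900, -0.0300)
step 1: x0=(-0.5470, 1.5035) x1=(-0.6756, 1.0475) x2=(1.0933, 0.8573) x3=(-0.6161, -0.0681)
step 2: x0=(-0.5321, 1.4762) x1=(-0.7108, 1.0244) x2=(1.1236, 0.8845) x3=(-0.6415, -0.1051)
step 3: x0=(-0.5153, 1.4480) x1=(-0.7454, 1.0008) x2=(1.1507, 0.9115) x3=(-0.6659, -0.1409)
step 4: x0=(-0.4964, 1.4190) x1=(-0.7794, 0.9767) x2=(1.1746, 0.9380) x3=(-0.6894, -0.1755)
step 5: x0=(-0.4754, 1.3891) x1=(-0.8129, 0.9521) x2=(1.1949, 0.9642) x3=(-0.7118, -0.2087)
step 6: x0=(-0.4524, 1.3581) x1=(-0.8458, 0.9271) x2=(1.2117, 0.9896) x3=(-0.7331, -0.2406)
step 7: x0=(-0.4275, 1.3261) x1=(-0.8781, 0.9017) x2=(1.2248, 1.0144) x3=(-0.7533, -0.2710)
step 8: x0=(-0.4006, 1.2930) x1=(-0.9096, 0.8761) x2=(1.2341, 1.0383) x3=(-0.7723, -0.3000)
step 9: x0=(-0.3720, 1.2588) x1=(-0.9405, 0.8502) x2=(1.2396, 1.0611) x3=(-0.7900, -0.3274)
step 10: x0=(-0.3418, 1.2233) x1=(-0.9706, 0.8241) x2=(1.2412, 1.0829) x3=(-0.8064, -0.3532)
step 11: x0=(-0.3102, 1.1867) x1=(-0.9999, 0.7979) x2=(1.2388, 1.1034) x3=(-0.8215, -0.3775)
step 12: x0=(-0.2774, 1.1488) x1=(-1.0283, 0.7715) x2=(1.2326, 1.1226) x3=(-0.8352, -0.4000)
step 13: x0=(-0.2435, 1.1096) x1=(-1.0558, 0.7451) x2=(1.2223, 1.1403) x3=(-0.8475, -0.4209)
step 14: x0=(-0.2089, 1.0692) x1=(-1.0822, 0.7188) x2=(1.2082, 1.1565) x3=(-0.8583, -0.4402)
step 15: x0=(-0.1738, 1.0275) x1=(-1.1077, 0.6924) x2=(1.1901, 1.1711) x3=(-0.8677, -0.4577)
step 16: x0=(-0.1385, 0.9846) x1=(-1.1321, 0.6662) x2=(1.1682, 1.1839) x3=(-0.8757, -0.4735)
step 17: x0=(-0.1032, 0.9405) x1=(-1.1554, 0.6400) x2=(1.1426, 1.1950) x3=(-0.8821, -0.4876)
step 18: x0=(-0.0681, 0.8952) x1=(-1.1775, 0.6140) x2=(1.1132, 1.2042) x3=(-0.8872, -0.5000)
step 19: x0=(-0.0336, 0.8487) x1=(-1.1984, 0.5882) x2=(1.0803, 1.2115) x3=(-0.8907, -0.5108)
step 20: x0=(0.0001, 0.8011) x1=(-1.2181, 0.5626) x2=(1.0439, 1.2170) x3=(-0.8928, -0.5198)
step 21: x0=(0.0327, 0.7523) x1=(-1.2366, 0.5373) x2=(1.0041, 1.2205) x3=(-0.8934, -0.5273)
step 22: x0=(0.0641, 0.7024) x1=(-1.2537, 0.5122) x2=(0.9610, 1.2220) x3=(-0.8926, -0.5331)
step 23: x0=(0.0940, 0.6515) x1=(-1.2696, 0.4873) x2=(0.9148, 1.2217) x3=(-0.8905, -0.5374)
step 24: x0=(0.1222, 0.5994) x1=(-1.2841, 0.4628) x2=(0.8656, 1.2194) x3=(-0.8869, -0.5402)
step 25: x0=(0.1487, 0.5464) x1=(-1.2974, 0.4386) x2=(0.8135, 1.2152) x3=(-0.8821, -0.5415)
step 26: x0=(0.1733, 0.4923) x1=(-1.3093, 0.4147) x2=(0.7586, 1.2092) x3=(-0.8760, -0.5414)
step 27: x0=(0.1958, 0.4373) x1=(-1.3199, 0.3912) x2=(0.7011, 1.2014) x3=(-0.8686, -0.5399)
step 28: x0=(0.2163, 0.3814) x1=(-1.3292, 0.3680) x2=(0.6411, 1.1918) x3=(-0.8601, -0.5371)
step 29: x0=(0.2348, 0.3247) x1=(-1.3373, 0.3451) x2=(0.5787, 1.1805) x3=(-0.8504, -0.5331)
step 30: x0=(0.2512, 0.2673) x1=(-1.3441, 0.3225) x2=(0.5140, 1.1675) x3=(-0.8397, -0.5280)
step 31: x0=(0.2655, 0.2093) x1=(-1.3496, 0.3003) x2=(0.4471, 1.1528) x3=(-0.8280, -0.5218)
step 32: x0=(0.2778, 0.1509) x1=(-1.3540, 0.2785) x2=(0.3783, 1.1364) x3=(-0.8154, -0.5146)

no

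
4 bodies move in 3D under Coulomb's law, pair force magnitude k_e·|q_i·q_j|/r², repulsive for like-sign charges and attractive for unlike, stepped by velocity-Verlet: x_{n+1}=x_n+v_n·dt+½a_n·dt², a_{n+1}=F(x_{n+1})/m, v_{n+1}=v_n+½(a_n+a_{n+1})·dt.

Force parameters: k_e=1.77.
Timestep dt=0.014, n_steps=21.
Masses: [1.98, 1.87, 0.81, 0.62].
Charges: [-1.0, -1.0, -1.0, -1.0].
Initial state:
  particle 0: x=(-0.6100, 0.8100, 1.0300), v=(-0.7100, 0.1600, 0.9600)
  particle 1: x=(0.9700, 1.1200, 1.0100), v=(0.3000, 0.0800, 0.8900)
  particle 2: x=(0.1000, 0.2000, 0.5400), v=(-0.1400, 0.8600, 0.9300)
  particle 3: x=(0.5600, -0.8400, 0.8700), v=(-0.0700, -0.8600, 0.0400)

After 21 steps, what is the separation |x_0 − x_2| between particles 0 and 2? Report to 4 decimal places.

step 0: x0=(-0.6100, 0.8100, 1.0300) x1=(0.9700, 1.1200, 1.0100) x2=(0.1000, 0.2000, 0.5400) x3=(0.5600, -0.8400, 0.8700)
step 1: x0=(-0.6200, 0.8123, 1.0435) x1=(0.9743, 1.1212, 1.0225) x2=(0.0980, 0.2120, 0.5528) x3=(0.5591, -0.8523, 0.8706)
step 2: x0=(-0.6303, 0.8147, 1.0570) x1=(0.9787, 1.1225, 1.0350) x2=(0.0961, 0.2239, 0.5654) x3=(0.5584, -0.8653, 0.8713)
step 3: x0=(-0.6407, 0.8172, 1.0707) x1=(0.9833, 1.1239, 1.0476) x2=(0.0941, 0.2356, 0.5775) x3=(0.5580, -0.8788, 0.8720)
step 4: x0=(-0.6513, 0.8198, 1.0844) x1=(0.9880, 1.1255, 1.0601) x2=(0.0921, 0.2472, 0.5894) x3=(0.5576, -0.8928, 0.8729)
step 5: x0=(-0.6621, 0.8226, 1.0982) x1=(0.9928, 1.1272, 1.0728) x2=(0.0902, 0.2587, 0.6009) x3=(0.5575, -0.9074, 0.8737)
step 6: x0=(-0.6732, 0.8254, 1.1120) x1=(0.9978, 1.1290, 1.0855) x2=(0.0882, 0.2701, 0.6121) x3=(0.5575, -0.9225, 0.8747)
step 7: x0=(-0.6844, 0.8283, 1.1260) x1=(1.0029, 1.1309, 1.0982) x2=(0.0863, 0.2814, 0.6230) x3=(0.5577, -0.9382, 0.8756)
step 8: x0=(-0.6957, 0.8314, 1.1400) x1=(1.0082, 1.1329, 1.1109) x2=(0.0844, 0.2926, 0.6336) x3=(0.5581, -0.9543, 0.8766)
step 9: x0=(-0.7073, 0.8345, 1.1541) x1=(1.0136, 1.1351, 1.1237) x2=(0.0825, 0.3036, 0.6439) x3=(0.5586, -0.9710, 0.8776)
step 10: x0=(-0.7191, 0.8377, 1.1683) x1=(1.0192, 1.1373, 1.1365) x2=(0.0806, 0.3145, 0.6539) x3=(0.5592, -0.9881, 0.8787)
step 11: x0=(-0.7310, 0.8410, 1.1825) x1=(1.0249, 1.1397, 1.1494) x2=(0.0788, 0.3253, 0.6636) x3=(0.5600, -1.0057, 0.8797)
step 12: x0=(-0.7432, 0.8444, 1.1968) x1=(1.0307, 1.1422, 1.1623) x2=(0.0770, 0.3359, 0.6730) x3=(0.5609, -1.0238, 0.8808)
step 13: x0=(-0.7555, 0.8479, 1.2112) x1=(1.0367, 1.1448, 1.1753) x2=(0.0752, 0.3465, 0.6821) x3=(0.5619, -1.0422, 0.8819)
step 14: x0=(-0.7680, 0.8514, 1.2257) x1=(1.0428, 1.1475, 1.1883) x2=(0.0734, 0.3569, 0.6910) x3=(0.5630, -1.0611, 0.8830)
step 15: x0=(-0.7807, 0.8551, 1.2403) x1=(1.0491, 1.1503, 1.2013) x2=(0.0717, 0.3672, 0.6996) x3=(0.5643, -1.0805, 0.8841)
step 16: x0=(-0.7935, 0.8588, 1.2549) x1=(1.0554, 1.1532, 1.2144) x2=(0.0700, 0.3774, 0.7079) x3=(0.5656, -1.1002, 0.8852)
step 17: x0=(-0.8065, 0.8626, 1.2696) x1=(1.0620, 1.1562, 1.2275) x2=(0.0683, 0.3875, 0.7159) x3=(0.5671, -1.1203, 0.8862)
step 18: x0=(-0.8197, 0.8664, 1.2843) x1=(1.0686, 1.1593, 1.2407) x2=(0.0667, 0.3975, 0.7236) x3=(0.5687, -1.1408, 0.8873)
step 19: x0=(-0.8330, 0.8704, 1.2992) x1=(1.0754, 1.1625, 1.2539) x2=(0.0651, 0.4073, 0.7311) x3=(0.5703, -1.1617, 0.8884)
step 20: x0=(-0.8466, 0.8744, 1.3141) x1=(1.0823, 1.1658, 1.2672) x2=(0.0635, 0.4171, 0.7384) x3=(0.5721, -1.1829, 0.8895)
step 21: x0=(-0.8602, 0.8785, 1.3290) x1=(1.0893, 1.1692, 1.2804) x2=(0.0620, 0.4267, 0.7454) x3=(0.5739, -1.2045, 0.8905)

1.1812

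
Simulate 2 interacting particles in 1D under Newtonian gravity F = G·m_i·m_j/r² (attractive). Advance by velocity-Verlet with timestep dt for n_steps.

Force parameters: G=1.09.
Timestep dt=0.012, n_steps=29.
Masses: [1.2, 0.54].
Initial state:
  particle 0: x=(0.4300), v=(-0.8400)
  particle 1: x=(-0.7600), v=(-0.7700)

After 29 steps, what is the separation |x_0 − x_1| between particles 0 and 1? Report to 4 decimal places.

1.0814

step 0: x0=(0.4300) x1=(-0.7600)
step 1: x0=(0.4199) x1=(-0.7692)
step 2: x0=(0.4097) x1=(-0.7782)
step 3: x0=(0.3995) x1=(-0.7871)
step 4: x0=(0.3892) x1=(-0.7959)
step 5: x0=(0.3788) x1=(-0.8045)
step 6: x0=(0.3684) x1=(-0.8130)
step 7: x0=(0.3580) x1=(-0.8214)
step 8: x0=(0.3474) x1=(-0.8296)
step 9: x0=(0.3368) x1=(-0.8377)
step 10: x0=(0.3262) x1=(-0.8457)
step 11: x0=(0.3155) x1=(-0.8535)
step 12: x0=(0.3047) x1=(-0.8612)
step 13: x0=(0.2938) x1=(-0.8688)
step 14: x0=(0.2829) x1=(-0.8762)
step 15: x0=(0.2720) x1=(-0.8834)
step 16: x0=(0.2609) x1=(-0.8906)
step 17: x0=(0.2499) x1=(-0.8975)
step 18: x0=(0.2387) x1=(-0.9044)
step 19: x0=(0.2275) x1=(-0.9111)
step 20: x0=(0.2162) x1=(-0.9176)
step 21: x0=(0.2048) x1=(-0.9240)
step 22: x0=(0.1934) x1=(-0.9303)
step 23: x0=(0.1819) x1=(-0.9364)
step 24: x0=(0.1704) x1=(-0.9424)
step 25: x0=(0.1587) x1=(-0.9482)
step 26: x0=(0.1470) x1=(-0.9538)
step 27: x0=(0.1353) x1=(-0.9593)
step 28: x0=(0.1234) x1=(-0.9647)
step 29: x0=(0.1115) x1=(-0.9699)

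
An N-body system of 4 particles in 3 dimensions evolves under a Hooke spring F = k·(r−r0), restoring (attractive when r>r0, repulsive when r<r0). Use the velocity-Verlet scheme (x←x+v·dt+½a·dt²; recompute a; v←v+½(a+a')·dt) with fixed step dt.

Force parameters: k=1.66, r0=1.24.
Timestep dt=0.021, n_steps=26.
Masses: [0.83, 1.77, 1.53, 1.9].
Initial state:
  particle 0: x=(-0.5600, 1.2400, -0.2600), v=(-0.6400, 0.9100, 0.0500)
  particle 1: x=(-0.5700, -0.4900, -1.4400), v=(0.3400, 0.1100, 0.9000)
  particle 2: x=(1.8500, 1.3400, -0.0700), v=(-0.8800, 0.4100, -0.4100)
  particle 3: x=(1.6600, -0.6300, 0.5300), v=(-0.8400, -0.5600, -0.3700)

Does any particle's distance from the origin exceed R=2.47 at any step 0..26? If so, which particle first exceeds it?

step 0: x0=(-0.5600, 1.2400, -0.2600) x1=(-0.5700, -0.4900, -1.4400) x2=(1.8500, 1.3400, -0.0700) x3=(1.6600, -0.6300, 0.5300)
step 1: x0=(-0.5723, 1.2583, -0.2589) x1=(-0.5623, -0.4873, -1.4206) x2=(1.8309, 1.3481, -0.0788) x3=(1.6419, -0.6414, 0.5219)
step 2: x0=(-0.5825, 1.2751, -0.2578) x1=(-0.5534, -0.4839, -1.4002) x2=(1.8104, 1.3553, -0.0879) x3=(1.6228, -0.6520, 0.5130)
step 3: x0=(-0.5905, 1.2902, -0.2566) x1=(-0.5434, -0.4798, -1.3788) x2=(1.7887, 1.3615, -0.0973) x3=(1.6027, -0.6618, 0.5035)
step 4: x0=(-0.5963, 1.3038, -0.2553) x1=(-0.5323, -0.4749, -1.3564) x2=(1.7656, 1.3668, -0.1070) x3=(1.5818, -0.6708, 0.4933)
step 5: x0=(-0.6000, 1.3157, -0.2540) x1=(-0.5202, -0.4693, -1.3331) x2=(1.7414, 1.3711, -0.1170) x3=(1.5598, -0.6790, 0.4824)
step 6: x0=(-0.6015, 1.3259, -0.2526) x1=(-0.5070, -0.4630, -1.3089) x2=(1.7159, 1.3744, -0.1273) x3=(1.5370, -0.6863, 0.4709)
step 7: x0=(-0.6010, 1.3345, -0.2512) x1=(-0.4929, -0.4560, -1.2838) x2=(1.6892, 1.3768, -0.1378) x3=(1.5133, -0.6928, 0.4588)
step 8: x0=(-0.5983, 1.3414, -0.2497) x1=(-0.4778, -0.4483, -1.2579) x2=(1.6614, 1.3782, -0.1485) x3=(1.4888, -0.6985, 0.4460)
step 9: x0=(-0.5937, 1.3466, -0.2481) x1=(-0.4617, -0.4399, -1.2312) x2=(1.6324, 1.3787, -0.1594) x3=(1.4634, -0.7033, 0.4326)
step 10: x0=(-0.5871, 1.3501, -0.2466) x1=(-0.4447, -0.4309, -1.2037) x2=(1.6023, 1.3782, -0.1706) x3=(1.4372, -0.7073, 0.4187)
step 11: x0=(-0.5785, 1.3521, -0.2450) x1=(-0.4269, -0.4212, -1.1755) x2=(1.5712, 1.3768, -0.1819) x3=(1.4102, -0.7103, 0.4041)
step 12: x0=(-0.5681, 1.3523, -0.2433) x1=(-0.4083, -0.4108, -1.1466) x2=(1.5391, 1.3745, -0.1934) x3=(1.3824, -0.7126, 0.3891)
step 13: x0=(-0.5559, 1.3510, -0.2416) x1=(-0.3889, -0.3998, -1.1170) x2=(1.5060, 1.3713, -0.2050) x3=(1.3539, -0.7140, 0.3735)
step 14: x0=(-0.5419, 1.3480, -0.2399) x1=(-0.3688, -0.3882, -1.0868) x2=(1.4720, 1.3672, -0.2168) x3=(1.3247, -0.7145, 0.3574)
step 15: x0=(-0.5263, 1.3435, -0.2381) x1=(-0.3479, -0.3760, -1.0560) x2=(1.4371, 1.3621, -0.2287) x3=(1.2948, -0.7141, 0.3409)
step 16: x0=(-0.5091, 1.3374, -0.2363) x1=(-0.3264, -0.3633, -1.0246) x2=(1.4014, 1.3563, -0.2406) x3=(1.2642, -0.7130, 0.3239)
step 17: x0=(-0.4903, 1.3299, -0.2345) x1=(-0.3043, -0.3499, -0.9928) x2=(1.3649, 1.3496, -0.2527) x3=(1.2331, -0.7110, 0.3064)
step 18: x0=(-0.4702, 1.3208, -0.2326) x1=(-0.2816, -0.3361, -0.9604) x2=(1.3277, 1.3420, -0.2648) x3=(1.2014, -0.7082, 0.2886)
step 19: x0=(-0.4487, 1.3104, -0.2307) x1=(-0.2584, -0.3218, -0.9277) x2=(1.2898, 1.3337, -0.2769) x3=(1.1691, -0.7046, 0.2704)
step 20: x0=(-0.4260, 1.2986, -0.2288) x1=(-0.2347, -0.3070, -0.8945) x2=(1.2513, 1.3245, -0.2891) x3=(1.1364, -0.7001, 0.2519)
step 21: x0=(-0.4021, 1.2854, -0.2268) x1=(-0.2106, -0.2917, -0.8610) x2=(1.2123, 1.3146, -0.3013) x3=(1.1032, -0.6950, 0.2330)
step 22: x0=(-0.3771, 1.2710, -0.2248) x1=(-0.1860, -0.2761, -0.8272) x2=(1.1727, 1.3040, -0.3135) x3=(1.0695, -0.6891, 0.2138)
step 23: x0=(-0.3512, 1.2554, -0.2227) x1=(-0.1611, -0.2600, -0.7931) x2=(1.1327, 1.2927, -0.3257) x3=(1.0355, -0.6824, 0.1944)
step 24: x0=(-0.3245, 1.2386, -0.2206) x1=(-0.1359, -0.2435, -0.7588) x2=(1.0923, 1.2807, -0.3379) x3=(1.0011, -0.6751, 0.1747)
step 25: x0=(-0.2970, 1.2207, -0.2185) x1=(-0.1104, -0.2267, -0.7244) x2=(1.0516, 1.2680, -0.3501) x3=(0.9664, -0.6671, 0.1548)
step 26: x0=(-0.2688, 1.2019, -0.2163) x1=(-0.0848, -0.2097, -0.6897) x2=(1.0106, 1.2548, -0.3622) x3=(0.9314, -0.6584, 0.1347)

no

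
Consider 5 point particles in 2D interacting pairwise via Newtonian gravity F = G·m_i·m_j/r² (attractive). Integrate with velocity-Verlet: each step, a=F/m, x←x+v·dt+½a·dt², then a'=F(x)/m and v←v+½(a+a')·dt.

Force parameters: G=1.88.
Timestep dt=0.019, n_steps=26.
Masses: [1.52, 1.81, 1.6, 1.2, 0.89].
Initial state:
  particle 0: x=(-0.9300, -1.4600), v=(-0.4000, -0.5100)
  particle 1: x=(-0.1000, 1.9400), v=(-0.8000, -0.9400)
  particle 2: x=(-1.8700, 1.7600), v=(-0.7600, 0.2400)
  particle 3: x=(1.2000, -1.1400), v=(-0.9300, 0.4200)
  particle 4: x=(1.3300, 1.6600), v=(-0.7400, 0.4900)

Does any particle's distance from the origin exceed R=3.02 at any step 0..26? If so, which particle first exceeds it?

no

step 0: x0=(-0.9300, -1.4600) x1=(-0.1000, 1.9400) x2=(-1.8700, 1.7600) x3=(1.2000, -1.1400) x4=(1.3300, 1.6600)
step 1: x0=(-0.9375, -1.4696) x1=(-0.1152, 1.9220) x2=(-1.8842, 1.7645) x3=(1.1822, -1.1319) x4=(1.3156, 1.6693)
step 2: x0=(-0.9448, -1.4789) x1=(-0.1305, 1.9038) x2=(-1.8979, 1.7690) x3=(1.1641, -1.1237) x4=(1.3004, 1.6785)
step 3: x0=(-0.9519, -1.4879) x1=(-0.1458, 1.8854) x2=(-1.9110, 1.7733) x3=(1.1456, -1.1152) x4=(1.2846, 1.6877)
step 4: x0=(-0.9588, -1.4968) x1=(-0.1612, 1.8667) x2=(-1.9237, 1.7775) x3=(1.1269, -1.1066) x4=(1.2680, 1.6968)
step 5: x0=(-0.9656, -1.5053) x1=(-0.1766, 1.8479) x2=(-1.9359, 1.7817) x3=(1.1078, -1.0978) x4=(1.2506, 1.7058)
step 6: x0=(-0.9721, -1.5136) x1=(-0.1921, 1.8288) x2=(-1.9475, 1.7857) x3=(1.0884, -1.0888) x4=(1.2325, 1.7147)
step 7: x0=(-0.9784, -1.5216) x1=(-0.2076, 1.8096) x2=(-1.9586, 1.7897) x3=(1.0687, -1.0796) x4=(1.2137, 1.7235)
step 8: x0=(-0.9845, -1.5294) x1=(-0.2232, 1.7901) x2=(-1.9692, 1.7935) x3=(1.0487, -1.0702) x4=(1.1941, 1.7322)
step 9: x0=(-0.9904, -1.5369) x1=(-0.2388, 1.7705) x2=(-1.9793, 1.7972) x3=(1.0284, -1.0607) x4=(1.1737, 1.7407)
step 10: x0=(-0.9961, -1.5442) x1=(-0.2544, 1.7508) x2=(-1.9889, 1.8008) x3=(1.0077, -1.0510) x4=(1.1526, 1.7491)
step 11: x0=(-1.0016, -1.5512) x1=(-0.2701, 1.7309) x2=(-1.9979, 1.8043) x3=(0.9867, -1.0411) x4=(1.1307, 1.7574)
step 12: x0=(-1.0069, -1.5579) x1=(-0.2859, 1.7108) x2=(-2.0064, 1.8076) x3=(0.9654, -1.0310) x4=(1.1080, 1.7654)
step 13: x0=(-1.0120, -1.5643) x1=(-0.3016, 1.6906) x2=(-2.0144, 1.8108) x3=(0.9438, -1.0207) x4=(1.0846, 1.7733)
step 14: x0=(-1.0169, -1.5704) x1=(-0.3174, 1.6702) x2=(-2.0218, 1.8139) x3=(0.9217, -1.0103) x4=(1.0603, 1.7810)
step 15: x0=(-1.0216, -1.5763) x1=(-0.3332, 1.6498) x2=(-2.0287, 1.8168) x3=(0.8994, -0.9996) x4=(1.0353, 1.7885)
step 16: x0=(-1.0260, -1.5819) x1=(-0.3491, 1.6292) x2=(-2.0350, 1.8195) x3=(0.8767, -0.9888) x4=(1.0094, 1.7958)
step 17: x0=(-1.0303, -1.5872) x1=(-0.3650, 1.6085) x2=(-2.0408, 1.8221) x3=(0.8536, -0.9778) x4=(0.9828, 1.8028)
step 18: x0=(-1.0343, -1.5922) x1=(-0.3809, 1.5878) x2=(-2.0461, 1.8245) x3=(0.8302, -0.9667) x4=(0.9553, 1.8096)
step 19: x0=(-1.0381, -1.5969) x1=(-0.3969, 1.5669) x2=(-2.0507, 1.8268) x3=(0.8064, -0.9553) x4=(0.9270, 1.8160)
step 20: x0=(-1.0417, -1.6013) x1=(-0.4129, 1.5460) x2=(-2.0549, 1.8288) x3=(0.7823, -0.9438) x4=(0.8979, 1.8223)
step 21: x0=(-1.0450, -1.6054) x1=(-0.4289, 1.5250) x2=(-2.0584, 1.8307) x3=(0.7578, -0.9321) x4=(0.8680, 1.8282)
step 22: x0=(-1.0482, -1.6092) x1=(-0.4450, 1.5040) x2=(-2.0614, 1.8324) x3=(0.7329, -0.9202) x4=(0.8372, 1.8337)
step 23: x0=(-1.0511, -1.6127) x1=(-0.4611, 1.4830) x2=(-2.0638, 1.8338) x3=(0.7076, -0.9081) x4=(0.8056, 1.8390)
step 24: x0=(-1.0538, -1.6158) x1=(-0.4772, 1.4619) x2=(-2.0657, 1.8351) x3=(0.6819, -0.8959) x4=(0.7731, 1.8438)
step 25: x0=(-1.0562, -1.6187) x1=(-0.4933, 1.4408) x2=(-2.0669, 1.8361) x3=(0.6558, -0.8835) x4=(0.7398, 1.8483)
step 26: x0=(-1.0584, -1.6212) x1=(-0.5095, 1.4197) x2=(-2.0676, 1.8370) x3=(0.6293, -0.8709) x4=(0.7056, 1.8524)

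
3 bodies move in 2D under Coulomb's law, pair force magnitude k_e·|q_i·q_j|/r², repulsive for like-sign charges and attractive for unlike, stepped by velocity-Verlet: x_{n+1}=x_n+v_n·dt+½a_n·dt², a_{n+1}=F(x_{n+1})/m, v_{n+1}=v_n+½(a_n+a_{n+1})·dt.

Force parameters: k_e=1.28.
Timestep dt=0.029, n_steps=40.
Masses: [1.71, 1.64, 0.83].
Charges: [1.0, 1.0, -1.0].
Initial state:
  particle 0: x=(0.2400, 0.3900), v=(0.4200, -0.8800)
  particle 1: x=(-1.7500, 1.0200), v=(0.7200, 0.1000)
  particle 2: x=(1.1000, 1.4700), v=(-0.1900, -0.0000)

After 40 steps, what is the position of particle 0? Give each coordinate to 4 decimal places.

(0.9126, -0.4609)

step 0: x0=(0.2400, 0.3900) x1=(-1.7500, 1.0200) x2=(1.1000, 1.4700)
step 1: x0=(0.2524, 0.3646) x1=(-1.7292, 1.0229) x2=(1.0942, 1.4697)
step 2: x0=(0.2650, 0.3394) x1=(-1.7084, 1.0259) x2=(1.0878, 1.4689)
step 3: x0=(0.2781, 0.3144) x1=(-1.6876, 1.0290) x2=(1.0809, 1.4675)
step 4: x0=(0.2914, 0.2896) x1=(-1.6670, 1.0321) x2=(1.0735, 1.4655)
step 5: x0=(0.3050, 0.2651) x1=(-1.6464, 1.0353) x2=(1.0655, 1.4630)
step 6: x0=(0.3190, 0.2407) x1=(-1.6258, 1.0385) x2=(1.0570, 1.4599)
step 7: x0=(0.3332, 0.2166) x1=(-1.6053, 1.0418) x2=(1.0480, 1.4562)
step 8: x0=(0.3477, 0.1927) x1=(-1.5849, 1.0452) x2=(1.0385, 1.4520)
step 9: x0=(0.3625, 0.1689) x1=(-1.5644, 1.0487) x2=(1.0285, 1.4471)
step 10: x0=(0.3776, 0.1454) x1=(-1.5441, 1.0522) x2=(1.0181, 1.4417)
step 11: x0=(0.3929, 0.1221) x1=(-1.5237, 1.0559) x2=(1.0072, 1.4357)
step 12: x0=(0.4084, 0.0990) x1=(-1.5034, 1.0596) x2=(0.9958, 1.4291)
step 13: x0=(0.4243, 0.0762) x1=(-1.4831, 1.0633) x2=(0.9840, 1.4219)
step 14: x0=(0.4403, 0.0535) x1=(-1.4628, 1.0672) x2=(0.9717, 1.4142)
step 15: x0=(0.4566, 0.0311) x1=(-1.4426, 1.0711) x2=(0.9590, 1.4058)
step 16: x0=(0.4731, 0.0088) x1=(-1.4224, 1.0751) x2=(0.9459, 1.3968)
step 17: x0=(0.4898, -0.0132) x1=(-1.4021, 1.0792) x2=(0.9323, 1.3873)
step 18: x0=(0.5067, -0.0350) x1=(-1.3819, 1.0834) x2=(0.9184, 1.3771)
step 19: x0=(0.5238, -0.0566) x1=(-1.3617, 1.0877) x2=(0.9040, 1.3663)
step 20: x0=(0.5411, -0.0780) x1=(-1.3414, 1.0921) x2=(0.8893, 1.3549)
step 21: x0=(0.5585, -0.0992) x1=(-1.3212, 1.0965) x2=(0.8741, 1.3429)
step 22: x0=(0.5762, -0.1202) x1=(-1.3009, 1.1010) x2=(0.8585, 1.3303)
step 23: x0=(0.5940, -0.1409) x1=(-1.2806, 1.1057) x2=(0.8426, 1.3171)
step 24: x0=(0.6119, -0.1615) x1=(-1.2603, 1.1104) x2=(0.8263, 1.3033)
step 25: x0=(0.6300, -0.1818) x1=(-1.2399, 1.1151) x2=(0.8096, 1.2888)
step 26: x0=(0.6482, -0.2019) x1=(-1.2194, 1.1200) x2=(0.7925, 1.2738)
step 27: x0=(0.6666, -0.2218) x1=(-1.1989, 1.1250) x2=(0.7750, 1.2581)
step 28: x0=(0.6850, -0.2414) x1=(-1.1784, 1.1300) x2=(0.7572, 1.2418)
step 29: x0=(0.7036, -0.2609) x1=(-1.1577, 1.1351) x2=(0.7390, 1.2249)
step 30: x0=(0.7223, -0.2801) x1=(-1.1370, 1.1403) x2=(0.7204, 1.2074)
step 31: x0=(0.7410, -0.2992) x1=(-1.1162, 1.1456) x2=(0.7015, 1.1893)
step 32: x0=(0.7599, -0.3180) x1=(-1.0953, 1.1510) x2=(0.6822, 1.1706)
step 33: x0=(0.7788, -0.3366) x1=(-1.0743, 1.1564) x2=(0.6625, 1.1514)
step 34: x0=(0.7978, -0.3550) x1=(-1.0531, 1.1619) x2=(0.6424, 1.1315)
step 35: x0=(0.8168, -0.3731) x1=(-1.0318, 1.1675) x2=(0.6219, 1.1111)
step 36: x0=(0.8359, -0.3911) x1=(-1.0103, 1.1732) x2=(0.6010, 1.0901)
step 37: x0=(0.8550, -0.4089) x1=(-0.9887, 1.1789) x2=(0.5797, 1.0686)
step 38: x0=(0.8742, -0.4264) x1=(-0.9669, 1.1846) x2=(0.5580, 1.0466)
step 39: x0=(0.8934, -0.4438) x1=(-0.9449, 1.1904) x2=(0.5359, 1.0240)
step 40: x0=(0.9126, -0.4609) x1=(-0.9227, 1.1963) x2=(0.5133, 1.0009)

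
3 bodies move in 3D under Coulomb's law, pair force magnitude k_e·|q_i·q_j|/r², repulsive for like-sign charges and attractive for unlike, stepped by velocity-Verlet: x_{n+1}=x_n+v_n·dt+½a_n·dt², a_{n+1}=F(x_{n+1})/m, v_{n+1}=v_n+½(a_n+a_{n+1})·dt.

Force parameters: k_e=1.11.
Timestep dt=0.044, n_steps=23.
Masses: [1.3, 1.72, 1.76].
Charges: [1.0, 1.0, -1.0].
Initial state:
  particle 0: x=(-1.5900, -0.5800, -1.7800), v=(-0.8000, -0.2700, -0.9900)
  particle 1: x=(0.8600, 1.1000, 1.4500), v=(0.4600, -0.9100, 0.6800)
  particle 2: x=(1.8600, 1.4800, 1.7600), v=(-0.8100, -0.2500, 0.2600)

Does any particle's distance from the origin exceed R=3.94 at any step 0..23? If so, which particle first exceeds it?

step 0: x0=(-1.5900, -0.5800, -1.7800) x1=(0.8600, 1.1000, 1.4500) x2=(1.8600, 1.4800, 1.7600)
step 1: x0=(-1.6252, -0.5919, -1.8236) x1=(0.8807, 1.0601, 1.4801) x2=(1.8239, 1.4688, 1.7713)
step 2: x0=(-1.6604, -0.6038, -1.8672) x1=(0.9024, 1.0207, 1.5105) x2=(1.7868, 1.4572, 1.7823)
step 3: x0=(-1.6956, -0.6157, -1.9108) x1=(0.9252, 0.9818, 1.5413) x2=(1.7487, 1.4451, 1.7929)
step 4: x0=(-1.7309, -0.6276, -1.9544) x1=(0.9491, 0.9436, 1.5725) x2=(1.7095, 1.4324, 1.8032)
step 5: x0=(-1.7661, -0.6395, -1.9981) x1=(0.9742, 0.9061, 1.6040) x2=(1.6692, 1.4189, 1.8131)
step 6: x0=(-1.8014, -0.6514, -2.0418) x1=(1.0006, 0.8696, 1.6360) x2=(1.6276, 1.4045, 1.8226)
step 7: x0=(-1.8366, -0.6633, -2.0854) x1=(1.0283, 0.8342, 1.6684) x2=(1.5847, 1.3890, 1.8317)
step 8: x0=(-1.8719, -0.6753, -2.1291) x1=(1.0574, 0.8001, 1.7013) x2=(1.5404, 1.3722, 1.8404)
step 9: x0=(-1.9072, -0.6872, -2.1729) x1=(1.0879, 0.7677, 1.7345) x2=(1.4948, 1.3538, 1.8487)
step 10: x0=(-1.9424, -0.6991, -2.2166) x1=(1.1197, 0.7372, 1.7682) x2=(1.4479, 1.3335, 1.8565)
step 11: x0=(-1.9777, -0.7110, -2.2603) x1=(1.1529, 0.7091, 1.8023) x2=(1.3997, 1.3109, 1.8641)
step 12: x0=(-2.0130, -0.7229, -2.3041) x1=(1.1872, 0.6836, 1.8367) x2=(1.3504, 1.2856, 1.8713)
step 13: x0=(-2.0483, -0.7348, -2.3478) x1=(1.2223, 0.6613, 1.8712) x2=(1.3002, 1.2574, 1.8783)
step 14: x0=(-2.0836, -0.7467, -2.3916) x1=(1.2579, 0.6423, 1.9059) x2=(1.2496, 1.2257, 1.8853)
step 15: x0=(-2.1189, -0.7586, -2.4353) x1=(1.2935, 0.6271, 1.9405) x2=(1.1991, 1.1905, 1.8923)
step 16: x0=(-2.1542, -0.7705, -2.4791) x1=(1.3285, 0.6156, 1.9747) x2=(1.1491, 1.1516, 1.8997)
step 17: x0=(-2.1895, -0.7824, -2.5229) x1=(1.3623, 0.6077, 2.0085) x2=(1.1003, 1.1092, 1.9075)
step 18: x0=(-2.2248, -0.7943, -2.5666) x1=(1.3944, 0.6032, 2.0417) x2=(1.0531, 1.0636, 1.9159)
step 19: x0=(-2.2601, -0.8062, -2.6104) x1=(1.4244, 0.6014, 2.0741) x2=(1.0080, 1.0151, 1.9251)
step 20: x0=(-2.2954, -0.8181, -2.6541) x1=(1.4521, 0.6021, 2.1056) x2=(0.9652, 0.9644, 1.9350)
step 21: x0=(-2.3307, -0.8300, -2.6979) x1=(1.4774, 0.6045, 2.1364) x2=(0.9247, 0.9119, 1.9458)
step 22: x0=(-2.3660, -0.8418, -2.7416) x1=(1.5003, 0.6083, 2.1664) x2=(0.8865, 0.8580, 1.9573)
step 23: x0=(-2.4013, -0.8537, -2.7854) x1=(1.5209, 0.6130, 2.1956) x2=(0.8506, 0.8033, 1.9696)

no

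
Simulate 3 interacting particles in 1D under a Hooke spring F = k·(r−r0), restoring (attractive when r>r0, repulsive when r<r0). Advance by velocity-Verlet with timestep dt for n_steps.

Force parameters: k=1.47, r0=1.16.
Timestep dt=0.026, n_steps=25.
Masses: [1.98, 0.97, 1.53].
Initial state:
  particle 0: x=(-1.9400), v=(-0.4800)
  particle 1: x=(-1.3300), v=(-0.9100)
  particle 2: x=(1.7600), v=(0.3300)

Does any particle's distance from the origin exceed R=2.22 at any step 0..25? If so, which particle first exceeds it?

no

step 0: x0=(-1.9400) x1=(-1.3300) x2=(1.7600)
step 1: x0=(-1.9520) x1=(-1.3524) x2=(1.7671)
step 2: x0=(-1.9630) x1=(-1.3722) x2=(1.7713)
step 3: x0=(-1.9729) x1=(-1.3894) x2=(1.7726)
step 4: x0=(-1.9819) x1=(-1.4039) x2=(1.7708)
step 5: x0=(-1.9898) x1=(-1.4158) x2=(1.7661)
step 6: x0=(-1.9968) x1=(-1.4251) x2=(1.7583)
step 7: x0=(-2.0027) x1=(-1.4316) x2=(1.7476)
step 8: x0=(-2.0077) x1=(-1.4355) x2=(1.7339)
step 9: x0=(-2.0116) x1=(-1.4367) x2=(1.7172)
step 10: x0=(-2.0145) x1=(-1.4353) x2=(1.6975)
step 11: x0=(-2.0165) x1=(-1.4312) x2=(1.6749)
step 12: x0=(-2.0174) x1=(-1.4246) x2=(1.6493)
step 13: x0=(-2.0174) x1=(-1.4154) x2=(1.6209)
step 14: x0=(-2.0165) x1=(-1.4037) x2=(1.5897)
step 15: x0=(-2.0145) x1=(-1.3896) x2=(1.5557)
step 16: x0=(-2.0117) x1=(-1.3732) x2=(1.5190)
step 17: x0=(-2.0079) x1=(-1.3544) x2=(1.4796)
step 18: x0=(-2.0032) x1=(-1.3333) x2=(1.4376)
step 19: x0=(-1.9976) x1=(-1.3102) x2=(1.3931)
step 20: x0=(-1.9911) x1=(-1.2849) x2=(1.3461)
step 21: x0=(-1.9837) x1=(-1.2577) x2=(1.2968)
step 22: x0=(-1.9755) x1=(-1.2286) x2=(1.2452)
step 23: x0=(-1.9665) x1=(-1.1978) x2=(1.1913)
step 24: x0=(-1.9567) x1=(-1.1653) x2=(1.1354)
step 25: x0=(-1.9461) x1=(-1.1312) x2=(1.0775)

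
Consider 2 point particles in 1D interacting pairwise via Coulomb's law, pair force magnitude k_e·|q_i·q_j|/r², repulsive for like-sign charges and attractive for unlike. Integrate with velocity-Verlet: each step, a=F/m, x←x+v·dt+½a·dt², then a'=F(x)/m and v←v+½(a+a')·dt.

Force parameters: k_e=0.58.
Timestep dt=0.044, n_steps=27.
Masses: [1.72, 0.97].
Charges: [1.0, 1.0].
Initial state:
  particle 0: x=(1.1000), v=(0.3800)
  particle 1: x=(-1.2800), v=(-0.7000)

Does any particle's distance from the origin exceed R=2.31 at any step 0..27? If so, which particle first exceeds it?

step 0: x0=(1.1000) x1=(-1.2800)
step 1: x0=(1.1168) x1=(-1.3109)
step 2: x0=(1.1337) x1=(-1.3420)
step 3: x0=(1.1507) x1=(-1.3733)
step 4: x0=(1.1678) x1=(-1.4048)
step 5: x0=(1.1850) x1=(-1.4364)
step 6: x0=(1.2022) x1=(-1.4682)
step 7: x0=(1.2196) x1=(-1.5002)
step 8: x0=(1.2371) x1=(-1.5323)
step 9: x0=(1.2547) x1=(-1.5646)
step 10: x0=(1.2723) x1=(-1.5970)
step 11: x0=(1.2900) x1=(-1.6296)
step 12: x0=(1.3078) x1=(-1.6623)
step 13: x0=(1.3257) x1=(-1.6951)
step 14: x0=(1.3436) x1=(-1.7281)
step 15: x0=(1.3616) x1=(-1.7612)
step 16: x0=(1.3797) x1=(-1.7944)
step 17: x0=(1.3978) x1=(-1.8277)
step 18: x0=(1.4160) x1=(-1.8611)
step 19: x0=(1.4343) x1=(-1.8947)
step 20: x0=(1.4526) x1=(-1.9283)
step 21: x0=(1.4710) x1=(-1.9621)
step 22: x0=(1.4894) x1=(-1.9959)
step 23: x0=(1.5079) x1=(-2.0298)
step 24: x0=(1.5265) x1=(-2.0639)
step 25: x0=(1.5451) x1=(-2.0980)
step 26: x0=(1.5637) x1=(-2.1322)
step 27: x0=(1.5824) x1=(-2.1665)

no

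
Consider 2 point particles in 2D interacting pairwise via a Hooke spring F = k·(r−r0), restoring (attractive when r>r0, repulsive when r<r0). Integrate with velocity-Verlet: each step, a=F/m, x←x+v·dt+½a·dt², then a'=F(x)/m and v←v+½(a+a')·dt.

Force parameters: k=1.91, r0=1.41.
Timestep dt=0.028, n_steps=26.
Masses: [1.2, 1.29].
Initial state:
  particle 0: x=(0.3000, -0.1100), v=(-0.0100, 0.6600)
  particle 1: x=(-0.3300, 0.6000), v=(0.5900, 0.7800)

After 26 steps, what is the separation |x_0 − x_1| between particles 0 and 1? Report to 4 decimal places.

step 0: x0=(0.3000, -0.1100) x1=(-0.3300, 0.6000)
step 1: x0=(0.2999, -0.0917) x1=(-0.3137, 0.6220)
step 2: x0=(0.3002, -0.0739) x1=(-0.2977, 0.6445)
step 3: x0=(0.3009, -0.0565) x1=(-0.2820, 0.6674)
step 4: x0=(0.3019, -0.0396) x1=(-0.2667, 0.6907)
step 5: x0=(0.3033, -0.0232) x1=(-0.2518, 0.7144)
step 6: x0=(0.3051, -0.0073) x1=(-0.2372, 0.7386)
step 7: x0=(0.3073, 0.0082) x1=(-0.2229, 0.7633)
step 8: x0=(0.3098, 0.0231) x1=(-0.2090, 0.7884)
step 9: x0=(0.3126, 0.0375) x1=(-0.1954, 0.8140)
step 10: x0=(0.3158, 0.0515) x1=(-0.1821, 0.8401)
step 11: x0=(0.3192, 0.0649) x1=(-0.1690, 0.8666)
step 12: x0=(0.3230, 0.0779) x1=(-0.1563, 0.8936)
step 13: x0=(0.3271, 0.0903) x1=(-0.1438, 0.9211)
step 14: x0=(0.3315, 0.1022) x1=(-0.1316, 0.9490)
step 15: x0=(0.3361, 0.1137) x1=(-0.1197, 0.9774)
step 16: x0=(0.3410, 0.1247) x1=(-0.1079, 1.0062)
step 17: x0=(0.3461, 0.1352) x1=(-0.0964, 1.0355)
step 18: x0=(0.3514, 0.1452) x1=(-0.0851, 1.0651)
step 19: x0=(0.3570, 0.1548) x1=(-0.0741, 1.0952)
step 20: x0=(0.3627, 0.1640) x1=(-0.0631, 1.1257)
step 21: x0=(0.3686, 0.1728) x1=(-0.0524, 1.1566)
step 22: x0=(0.3747, 0.1812) x1=(-0.0418, 1.1878)
step 23: x0=(0.3810, 0.1892) x1=(-0.0313, 1.2194)
step 24: x0=(0.3873, 0.1969) x1=(-0.0210, 1.2513)
step 25: x0=(0.3939, 0.2042) x1=(-0.0108, 1.2835)
step 26: x0=(0.4005, 0.2113) x1=(-0.0007, 1.3159)

1.1753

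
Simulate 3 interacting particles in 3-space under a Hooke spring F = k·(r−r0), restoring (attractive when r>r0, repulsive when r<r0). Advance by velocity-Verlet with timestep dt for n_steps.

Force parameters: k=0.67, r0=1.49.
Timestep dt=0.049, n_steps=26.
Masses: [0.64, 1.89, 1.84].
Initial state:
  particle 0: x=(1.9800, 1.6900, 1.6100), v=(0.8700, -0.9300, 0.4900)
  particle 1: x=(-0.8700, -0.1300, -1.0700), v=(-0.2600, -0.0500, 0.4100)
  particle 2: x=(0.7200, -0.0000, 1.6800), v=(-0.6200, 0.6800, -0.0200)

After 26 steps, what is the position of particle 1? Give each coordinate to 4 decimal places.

step 0: x0=(1.9800, 1.6900, 1.6100) x1=(-0.8700, -0.1300, -1.0700) x2=(0.7200, -0.0000, 1.6800)
step 1: x0=(2.0198, 1.6423, 1.6318) x1=(-0.8816, -0.1319, -1.0485) x2=(0.6894, 0.0335, 1.6784)
step 2: x0=(2.0539, 1.5905, 1.6493) x1=(-0.8908, -0.1328, -1.0244) x2=(0.6584, 0.0673, 1.6755)
step 3: x0=(2.0821, 1.5349, 1.6623) x1=(-0.8978, -0.1326, -0.9975) x2=(0.6271, 0.1015, 1.6713)
step 4: x0=(2.1045, 1.4754, 1.6710) x1=(-0.9024, -0.1313, -0.9680) x2=(0.5954, 0.1358, 1.6660)
step 5: x0=(2.1209, 1.4125, 1.6753) x1=(-0.9046, -0.1291, -0.9358) x2=(0.5634, 0.1703, 1.6595)
step 6: x0=(2.1313, 1.3463, 1.6754) x1=(-0.9046, -0.1258, -0.9011) x2=(0.5311, 0.2050, 1.6518)
step 7: x0=(2.1359, 1.2769, 1.6712) x1=(-0.9023, -0.1217, -0.8639) x2=(0.4985, 0.2398, 1.6431)
step 8: x0=(2.1345, 1.2047, 1.6629) x1=(-0.8977, -0.1166, -0.8243) x2=(0.4656, 0.2746, 1.6333)
step 9: x0=(2.1274, 1.1299, 1.6506) x1=(-0.8909, -0.1106, -0.7823) x2=(0.4325, 0.3095, 1.6224)
step 10: x0=(2.1145, 1.0526, 1.6344) x1=(-0.8820, -0.1038, -0.7381) x2=(0.3992, 0.3443, 1.6106)
step 11: x0=(2.0961, 0.9732, 1.6144) x1=(-0.8710, -0.0962, -0.6917) x2=(0.3656, 0.3791, 1.5979)
step 12: x0=(2.0723, 0.8918, 1.5909) x1=(-0.8580, -0.0878, -0.6432) x2=(0.3319, 0.4137, 1.5843)
step 13: x0=(2.0432, 0.8087, 1.5639) x1=(-0.8430, -0.0788, -0.5928) x2=(0.2980, 0.4483, 1.5699)
step 14: x0=(2.0090, 0.7242, 1.5337) x1=(-0.8262, -0.0691, -0.5405) x2=(0.2639, 0.4828, 1.5548)
step 15: x0=(1.9700, 0.6383, 1.5004) x1=(-0.8076, -0.0589, -0.4865) x2=(0.2297, 0.5171, 1.5389)
step 16: x0=(1.9264, 0.5514, 1.4643) x1=(-0.7873, -0.0481, -0.4309) x2=(0.1954, 0.5512, 1.5223)
step 17: x0=(1.8783, 0.4637, 1.4255) x1=(-0.7654, -0.0369, -0.3738) x2=(0.1611, 0.5851, 1.5052)
step 18: x0=(1.8261, 0.3754, 1.3844) x1=(-0.7421, -0.0253, -0.3155) x2=(0.1266, 0.6189, 1.4876)
step 19: x0=(1.7700, 0.2866, 1.3410) x1=(-0.7174, -0.0133, -0.2559) x2=(0.0922, 0.6524, 1.4694)
step 20: x0=(1.7101, 0.1975, 1.2957) x1=(-0.6915, -0.0011, -0.1952) x2=(0.0577, 0.6858, 1.4509)
step 21: x0=(1.6469, 0.1084, 1.2487) x1=(-0.6644, 0.0113, -0.1336) x2=(0.0233, 0.7190, 1.4320)
step 22: x0=(1.5804, 0.0194, 1.2002) x1=(-0.6364, 0.0239, -0.0713) x2=(-0.0110, 0.7519, 1.4128)
step 23: x0=(1.5110, -0.0693, 1.1504) x1=(-0.6075, 0.0366, -0.0082) x2=(-0.0452, 0.7847, 1.3934)
step 24: x0=(1.4389, -0.1575, 1.0996) x1=(-0.5779, 0.0494, 0.0553) x2=(-0.0792, 0.8173, 1.3738)
step 25: x0=(1.3643, -0.2451, 1.0481) x1=(-0.5476, 0.0621, 0.1192) x2=(-0.1130, 0.8496, 1.3541)
step 26: x0=(1.2875, -0.3320, 0.9959) x1=(-0.5168, 0.0747, 0.1834) x2=(-0.1465, 0.8818, 1.3343)

(-0.5168, 0.0747, 0.1834)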